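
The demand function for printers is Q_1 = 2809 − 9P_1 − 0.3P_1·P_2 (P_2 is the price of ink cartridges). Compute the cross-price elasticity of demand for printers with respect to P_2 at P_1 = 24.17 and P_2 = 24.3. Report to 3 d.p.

-0.073

At P_1 = 24.17 and P_2 = 24.3: Q_1 = 2415.271.
∂Q_1/∂P_2 = -0.3P_1 = -0.3(24.17) = -7.2510.
ε = (∂Q_1/∂P_2)(P_2/Q_1) = -7.2510 × (24.3/2415.271) ≈ -0.073.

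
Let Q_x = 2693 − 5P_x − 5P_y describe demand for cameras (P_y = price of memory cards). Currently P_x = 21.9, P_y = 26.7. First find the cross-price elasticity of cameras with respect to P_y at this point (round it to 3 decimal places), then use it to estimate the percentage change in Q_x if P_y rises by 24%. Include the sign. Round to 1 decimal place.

At P_x = 21.9, P_y = 26.7: Q_x = 2450.
∂Q_x/∂P_y = -5.
ε = (∂Q_x/∂P_y)(P_y/Q_x) = -5.0000 × 26.7/2450 ≈ -0.054.
%ΔQ_x ≈ ε × %ΔP_y = -0.054 × (24%) = -1.3%.

-1.3%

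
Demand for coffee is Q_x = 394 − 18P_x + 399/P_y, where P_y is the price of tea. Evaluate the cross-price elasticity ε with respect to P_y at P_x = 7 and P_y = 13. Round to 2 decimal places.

At P_x = 7 and P_y = 13: Q_x = 298.692.
∂Q_x/∂P_y = −399/P_y² = -2.3609.
ε = (∂Q_x/∂P_y)(P_y/Q_x) = -2.3609 × (13/298.692) ≈ -0.10.
ε < 0: complements.

-0.10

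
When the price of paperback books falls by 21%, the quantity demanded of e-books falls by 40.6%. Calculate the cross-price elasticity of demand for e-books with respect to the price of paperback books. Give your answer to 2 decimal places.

ε = (%ΔQ of e-books) / (%ΔP of paperback books) = (-40.6%) / (-21%) ≈ 1.93.
Positive cross-price elasticity: substitutes.

1.93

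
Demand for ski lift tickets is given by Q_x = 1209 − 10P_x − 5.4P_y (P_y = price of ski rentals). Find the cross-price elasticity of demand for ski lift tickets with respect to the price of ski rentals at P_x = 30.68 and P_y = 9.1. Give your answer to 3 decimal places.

At P_x = 30.68 and P_y = 9.1: Q_x = 853.06.
∂Q_x/∂P_y = -5.4.
ε = (∂Q_x/∂P_y)(P_y/Q_x) = -5.4 × (9.1/853.06) ≈ -0.058.
Since ε < 0, ski lift tickets and ski rentals are complements.

-0.058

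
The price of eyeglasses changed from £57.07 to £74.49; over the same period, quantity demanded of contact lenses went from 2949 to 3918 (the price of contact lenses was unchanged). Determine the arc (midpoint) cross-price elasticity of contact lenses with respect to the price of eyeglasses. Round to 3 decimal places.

1.066

ΔQ_A = 3918 − 2949 = 969; ΔP_B = 74.49 − 57.07 = 17.42.
Midpoints: Q̄_A = 3433.5, P̄_B = 65.78.
ε = (ΔQ_A/Q̄_A)/(ΔP_B/P̄_B) = (969/3433.5)/(17.42/65.78) ≈ 1.066.
ε > 0: contact lenses and eyeglasses are substitutes.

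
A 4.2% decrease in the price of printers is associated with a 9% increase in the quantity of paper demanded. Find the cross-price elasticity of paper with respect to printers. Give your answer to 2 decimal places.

-2.14

ε = (%ΔQ of paper) / (%ΔP of printers) = (9%) / (-4.2%) ≈ -2.14.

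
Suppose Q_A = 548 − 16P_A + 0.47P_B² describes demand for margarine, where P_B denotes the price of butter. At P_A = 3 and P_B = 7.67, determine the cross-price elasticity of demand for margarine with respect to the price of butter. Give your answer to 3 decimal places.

0.105

At P_A = 3 and P_B = 7.67: Q_A = 527.650.
∂Q_A/∂P_B = 0.94P_B = 0.94(7.67) = 7.2098.
ε = (∂Q_A/∂P_B)(P_B/Q_A) = 7.2098 × (7.67/527.650) ≈ 0.105.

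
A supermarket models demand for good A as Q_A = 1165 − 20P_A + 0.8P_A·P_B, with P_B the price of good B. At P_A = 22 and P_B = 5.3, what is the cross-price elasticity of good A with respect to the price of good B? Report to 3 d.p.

At P_A = 22 and P_B = 5.3: Q_A = 818.28.
∂Q_A/∂P_B = 0.8P_A = 0.8(22) = 17.6000.
ε = (∂Q_A/∂P_B)(P_B/Q_A) = 17.6000 × (5.3/818.28) ≈ 0.114.
ε > 0: substitutes.

0.114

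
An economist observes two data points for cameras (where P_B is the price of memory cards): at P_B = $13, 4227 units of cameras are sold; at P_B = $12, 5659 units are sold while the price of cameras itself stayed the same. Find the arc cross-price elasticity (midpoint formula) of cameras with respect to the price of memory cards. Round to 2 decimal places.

-3.62

ΔQ_A = 5659 − 4227 = 1432; ΔP_B = 12 − 13 = -1.
Midpoints: Q̄_A = 4943.0, P̄_B = 12.50.
ε = (ΔQ_A/Q̄_A)/(ΔP_B/P̄_B) = (1432/4943.0)/(-1/12.50) ≈ -3.62.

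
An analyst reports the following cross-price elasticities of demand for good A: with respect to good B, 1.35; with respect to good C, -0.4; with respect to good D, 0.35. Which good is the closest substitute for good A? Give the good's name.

Substitutes have ε > 0. Among the positive values, 1.35 (good B) is largest.

good B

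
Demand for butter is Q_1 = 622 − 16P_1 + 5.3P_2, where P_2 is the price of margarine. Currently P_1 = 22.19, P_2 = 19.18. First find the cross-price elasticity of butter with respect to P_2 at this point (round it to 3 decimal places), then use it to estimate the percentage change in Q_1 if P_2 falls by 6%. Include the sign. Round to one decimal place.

At P_1 = 22.19, P_2 = 19.18: Q_1 = 368.614.
∂Q_1/∂P_2 = 5.3.
ε = (∂Q_1/∂P_2)(P_2/Q_1) = 5.3000 × 19.18/368.614 ≈ 0.276.
%ΔQ_1 ≈ ε × %ΔP_2 = 0.276 × (-6%) = -1.7%.

-1.7%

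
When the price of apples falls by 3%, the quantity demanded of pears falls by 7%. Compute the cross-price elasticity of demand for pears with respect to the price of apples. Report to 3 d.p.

ε = (%ΔQ of pears) / (%ΔP of apples) = (-7%) / (-3%) ≈ 2.333.

2.333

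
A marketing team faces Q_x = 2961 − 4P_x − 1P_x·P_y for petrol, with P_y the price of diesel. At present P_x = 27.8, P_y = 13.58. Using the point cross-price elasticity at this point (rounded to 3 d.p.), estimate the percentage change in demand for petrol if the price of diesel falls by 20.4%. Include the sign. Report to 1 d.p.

3.1%

At P_x = 27.8, P_y = 13.58: Q_x = 2472.276.
∂Q_x/∂P_y = -1P_x = -27.8000.
ε = (∂Q_x/∂P_y)(P_y/Q_x) = -27.8000 × 13.58/2472.276 ≈ -0.153.
%ΔQ_x ≈ ε × %ΔP_y = -0.153 × (-20.4%) = 3.1%.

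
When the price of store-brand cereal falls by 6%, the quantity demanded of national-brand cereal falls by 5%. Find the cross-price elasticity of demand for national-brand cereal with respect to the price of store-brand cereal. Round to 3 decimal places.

0.833

ε = (%ΔQ of national-brand cereal) / (%ΔP of store-brand cereal) = (-5%) / (-6%) ≈ 0.833.
Positive cross-price elasticity: substitutes.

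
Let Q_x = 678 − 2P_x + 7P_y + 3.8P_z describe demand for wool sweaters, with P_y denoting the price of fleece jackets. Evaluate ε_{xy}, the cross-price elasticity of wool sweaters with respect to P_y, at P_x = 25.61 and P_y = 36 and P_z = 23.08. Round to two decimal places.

0.26

At P_x = 25.61 and P_y = 36 and P_z = 23.08: Q_x = 966.484.
∂Q_x/∂P_y = 7.
ε = (∂Q_x/∂P_y)(P_y/Q_x) = 7 × (36/966.484) ≈ 0.26.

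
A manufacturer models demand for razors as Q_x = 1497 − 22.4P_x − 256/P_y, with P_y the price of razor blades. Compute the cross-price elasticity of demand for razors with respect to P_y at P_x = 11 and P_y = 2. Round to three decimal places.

0.114

At P_x = 11 and P_y = 2: Q_x = 1122.6.
∂Q_x/∂P_y = 256/P_y² = 64.0000.
ε = (∂Q_x/∂P_y)(P_y/Q_x) = 64.0000 × (2/1122.6) ≈ 0.114.
ε > 0: substitutes.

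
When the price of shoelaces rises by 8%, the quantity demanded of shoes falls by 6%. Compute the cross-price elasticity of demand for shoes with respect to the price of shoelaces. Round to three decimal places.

ε = (%ΔQ of shoes) / (%ΔP of shoelaces) = (-6%) / (8%) ≈ -0.750.
Negative cross-price elasticity: complements.

-0.750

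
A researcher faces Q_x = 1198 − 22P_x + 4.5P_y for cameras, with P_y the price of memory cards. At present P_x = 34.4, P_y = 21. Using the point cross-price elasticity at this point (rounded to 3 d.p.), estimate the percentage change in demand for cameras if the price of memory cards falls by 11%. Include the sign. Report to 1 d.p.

-1.9%

At P_x = 34.4, P_y = 21: Q_x = 535.7.
∂Q_x/∂P_y = 4.5.
ε = (∂Q_x/∂P_y)(P_y/Q_x) = 4.5000 × 21/535.7 ≈ 0.176.
%ΔQ_x ≈ ε × %ΔP_y = 0.176 × (-11%) = -1.9%.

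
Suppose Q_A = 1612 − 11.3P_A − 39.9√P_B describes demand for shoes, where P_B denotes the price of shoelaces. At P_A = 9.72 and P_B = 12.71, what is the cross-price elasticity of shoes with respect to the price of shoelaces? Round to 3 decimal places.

At P_A = 9.72 and P_B = 12.71: Q_A = 1359.916.
∂Q_A/∂P_B = -39.9/(2√P_B) = -39.9/(2√12.71) = -5.5959.
ε = (∂Q_A/∂P_B)(P_B/Q_A) = -5.5959 × (12.71/1359.916) ≈ -0.052.
ε < 0: complements.

-0.052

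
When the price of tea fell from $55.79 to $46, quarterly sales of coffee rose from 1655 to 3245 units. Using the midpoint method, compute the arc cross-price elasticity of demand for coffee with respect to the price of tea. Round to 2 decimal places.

ΔQ_A = 3245 − 1655 = 1590; ΔP_B = 46 − 55.79 = -9.79.
Midpoints: Q̄_A = 2450.0, P̄_B = 50.89.
ε = (ΔQ_A/Q̄_A)/(ΔP_B/P̄_B) = (1590/2450.0)/(-9.79/50.89) ≈ -3.37.

-3.37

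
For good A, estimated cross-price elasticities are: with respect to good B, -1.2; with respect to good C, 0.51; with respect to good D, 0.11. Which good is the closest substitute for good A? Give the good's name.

Substitutes have ε > 0. Among the positive values, 0.51 (good C) is largest.

good C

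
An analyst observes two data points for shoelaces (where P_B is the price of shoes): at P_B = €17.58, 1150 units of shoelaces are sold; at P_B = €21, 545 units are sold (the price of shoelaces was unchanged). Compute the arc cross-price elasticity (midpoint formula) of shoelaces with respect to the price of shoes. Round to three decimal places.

-4.026

ΔQ_A = 545 − 1150 = -605; ΔP_B = 21 − 17.58 = 3.42.
Midpoints: Q̄_A = 847.5, P̄_B = 19.29.
ε = (ΔQ_A/Q̄_A)/(ΔP_B/P̄_B) = (-605/847.5)/(3.42/19.29) ≈ -4.026.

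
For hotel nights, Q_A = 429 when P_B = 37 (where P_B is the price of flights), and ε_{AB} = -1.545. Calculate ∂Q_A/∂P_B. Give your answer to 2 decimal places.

-17.91

ε = (∂Q_A/∂P_B)·(P_B/Q_A) ⇒ ∂Q_A/∂P_B = ε·Q_A/P_B = -1.545 × 429/37 ≈ -17.91.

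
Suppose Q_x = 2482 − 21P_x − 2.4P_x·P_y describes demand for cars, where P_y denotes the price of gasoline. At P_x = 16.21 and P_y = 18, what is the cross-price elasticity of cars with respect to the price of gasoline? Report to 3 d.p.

At P_x = 16.21 and P_y = 18: Q_x = 1441.318.
∂Q_x/∂P_y = -2.4P_x = -2.4(16.21) = -38.9040.
ε = (∂Q_x/∂P_y)(P_y/Q_x) = -38.9040 × (18/1441.318) ≈ -0.486.
ε < 0: complements.

-0.486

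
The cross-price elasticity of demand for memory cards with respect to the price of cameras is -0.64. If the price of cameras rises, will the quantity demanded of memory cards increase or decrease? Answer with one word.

decrease

ε < 0 and the price of cameras rises, so the quantity of memory cards moves in the opposite direction: it decreases.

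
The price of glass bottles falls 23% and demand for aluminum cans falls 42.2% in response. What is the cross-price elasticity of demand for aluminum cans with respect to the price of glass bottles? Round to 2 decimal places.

1.83

ε = (%ΔQ of aluminum cans) / (%ΔP of glass bottles) = (-42.2%) / (-23%) ≈ 1.83.
Positive cross-price elasticity: substitutes.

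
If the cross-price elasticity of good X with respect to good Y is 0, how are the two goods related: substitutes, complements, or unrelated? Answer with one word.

unrelated

ε = 0: demand for good X does not respond to good Y's price; the goods are unrelated.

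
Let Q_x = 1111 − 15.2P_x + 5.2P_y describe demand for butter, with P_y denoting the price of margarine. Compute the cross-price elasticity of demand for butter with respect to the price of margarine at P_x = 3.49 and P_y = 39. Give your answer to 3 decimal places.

0.161

At P_x = 3.49 and P_y = 39: Q_x = 1260.752.
∂Q_x/∂P_y = 5.2.
ε = (∂Q_x/∂P_y)(P_y/Q_x) = 5.2 × (39/1260.752) ≈ 0.161.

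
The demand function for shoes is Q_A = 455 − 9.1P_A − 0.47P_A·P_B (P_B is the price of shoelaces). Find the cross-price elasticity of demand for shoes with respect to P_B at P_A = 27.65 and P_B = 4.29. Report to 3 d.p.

-0.378

At P_A = 27.65 and P_B = 4.29: Q_A = 147.634.
∂Q_A/∂P_B = -0.47P_A = -0.47(27.65) = -12.9955.
ε = (∂Q_A/∂P_B)(P_B/Q_A) = -12.9955 × (4.29/147.634) ≈ -0.378.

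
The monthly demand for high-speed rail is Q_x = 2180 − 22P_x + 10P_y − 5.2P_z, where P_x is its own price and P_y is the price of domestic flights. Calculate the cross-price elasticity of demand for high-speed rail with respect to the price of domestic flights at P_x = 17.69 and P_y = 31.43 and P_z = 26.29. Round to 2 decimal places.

At P_x = 17.69 and P_y = 31.43 and P_z = 26.29: Q_x = 1968.412.
∂Q_x/∂P_y = 10.
ε = (∂Q_x/∂P_y)(P_y/Q_x) = 10 × (31.43/1968.412) ≈ 0.16.

0.16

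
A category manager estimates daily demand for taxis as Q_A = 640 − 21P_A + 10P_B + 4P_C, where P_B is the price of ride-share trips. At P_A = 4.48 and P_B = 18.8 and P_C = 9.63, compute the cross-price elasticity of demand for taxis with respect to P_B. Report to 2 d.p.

At P_A = 4.48 and P_B = 18.8 and P_C = 9.63: Q_A = 772.44.
∂Q_A/∂P_B = 10.
ε = (∂Q_A/∂P_B)(P_B/Q_A) = 10 × (18.8/772.44) ≈ 0.24.
Since ε > 0, taxis and ride-share trips are substitutes.

0.24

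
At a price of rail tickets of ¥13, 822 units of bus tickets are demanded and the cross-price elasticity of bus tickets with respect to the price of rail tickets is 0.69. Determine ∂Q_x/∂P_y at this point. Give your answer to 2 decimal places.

43.63

ε = (∂Q_x/∂P_y)·(P_y/Q_x) ⇒ ∂Q_x/∂P_y = ε·Q_x/P_y = 0.69 × 822/13 ≈ 43.63.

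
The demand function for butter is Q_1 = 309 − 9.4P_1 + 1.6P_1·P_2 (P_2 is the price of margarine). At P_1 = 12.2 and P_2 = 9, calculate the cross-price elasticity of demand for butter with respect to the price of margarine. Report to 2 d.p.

At P_1 = 12.2 and P_2 = 9: Q_1 = 370.
∂Q_1/∂P_2 = 1.6P_1 = 1.6(12.2) = 19.5200.
ε = (∂Q_1/∂P_2)(P_2/Q_1) = 19.5200 × (9/370) ≈ 0.47.

0.47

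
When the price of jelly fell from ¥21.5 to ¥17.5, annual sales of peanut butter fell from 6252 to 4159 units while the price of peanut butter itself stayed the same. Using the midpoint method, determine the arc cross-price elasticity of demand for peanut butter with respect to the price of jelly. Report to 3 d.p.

ΔQ_A = 4159 − 6252 = -2093; ΔP_B = 17.5 − 21.5 = -4.
Midpoints: Q̄_A = 5205.5, P̄_B = 19.50.
ε = (ΔQ_A/Q̄_A)/(ΔP_B/P̄_B) = (-2093/5205.5)/(-4/19.50) ≈ 1.960.

1.960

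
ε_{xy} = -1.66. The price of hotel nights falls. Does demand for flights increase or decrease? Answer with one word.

increase

ε < 0 and the price of hotel nights falls, so the quantity of flights moves in the opposite direction: it increases.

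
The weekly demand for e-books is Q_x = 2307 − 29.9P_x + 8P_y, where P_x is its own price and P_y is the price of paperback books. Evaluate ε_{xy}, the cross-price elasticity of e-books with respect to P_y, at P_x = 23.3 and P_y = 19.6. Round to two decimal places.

0.09

At P_x = 23.3 and P_y = 19.6: Q_x = 1767.13.
∂Q_x/∂P_y = 8.
ε = (∂Q_x/∂P_y)(P_y/Q_x) = 8 × (19.6/1767.13) ≈ 0.09.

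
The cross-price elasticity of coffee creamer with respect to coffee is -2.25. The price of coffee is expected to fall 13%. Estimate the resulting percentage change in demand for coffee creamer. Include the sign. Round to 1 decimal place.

%ΔQ ≈ ε × %ΔP of coffee = -2.25 × (-13%) = 29.3%.
Demand for coffee creamer rises by about 29.3%.

29.3%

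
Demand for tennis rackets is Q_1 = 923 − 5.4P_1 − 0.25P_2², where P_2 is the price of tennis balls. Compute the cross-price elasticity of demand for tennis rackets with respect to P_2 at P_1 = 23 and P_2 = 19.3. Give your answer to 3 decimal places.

-0.264

At P_1 = 23 and P_2 = 19.3: Q_1 = 705.678.
∂Q_1/∂P_2 = -0.5P_2 = -0.5(19.3) = -9.6500.
ε = (∂Q_1/∂P_2)(P_2/Q_1) = -9.6500 × (19.3/705.678) ≈ -0.264.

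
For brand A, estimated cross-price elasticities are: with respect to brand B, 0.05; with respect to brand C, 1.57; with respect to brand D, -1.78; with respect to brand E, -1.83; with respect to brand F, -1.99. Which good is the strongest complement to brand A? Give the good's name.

brand F

Complements have ε < 0. The most negative value is -1.99 (brand F).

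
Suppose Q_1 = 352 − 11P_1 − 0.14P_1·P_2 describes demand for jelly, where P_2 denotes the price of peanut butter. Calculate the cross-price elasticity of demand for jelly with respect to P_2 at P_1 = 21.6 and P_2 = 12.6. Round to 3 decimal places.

-0.499

At P_1 = 21.6 and P_2 = 12.6: Q_1 = 76.298.
∂Q_1/∂P_2 = -0.14P_1 = -0.14(21.6) = -3.0240.
ε = (∂Q_1/∂P_2)(P_2/Q_1) = -3.0240 × (12.6/76.298) ≈ -0.499.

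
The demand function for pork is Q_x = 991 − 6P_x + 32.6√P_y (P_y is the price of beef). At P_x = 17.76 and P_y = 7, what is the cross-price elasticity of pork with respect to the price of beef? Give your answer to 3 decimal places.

0.044

At P_x = 17.76 and P_y = 7: Q_x = 970.691.
∂Q_x/∂P_y = 32.6/(2√P_y) = 32.6/(2√7) = 6.1608.
ε = (∂Q_x/∂P_y)(P_y/Q_x) = 6.1608 × (7/970.691) ≈ 0.044.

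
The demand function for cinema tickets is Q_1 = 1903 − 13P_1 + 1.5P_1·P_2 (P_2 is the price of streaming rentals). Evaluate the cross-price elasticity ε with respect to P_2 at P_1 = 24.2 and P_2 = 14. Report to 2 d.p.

At P_1 = 24.2 and P_2 = 14: Q_1 = 2096.6.
∂Q_1/∂P_2 = 1.5P_1 = 1.5(24.2) = 36.3000.
ε = (∂Q_1/∂P_2)(P_2/Q_1) = 36.3000 × (14/2096.6) ≈ 0.24.
ε > 0: substitutes.

0.24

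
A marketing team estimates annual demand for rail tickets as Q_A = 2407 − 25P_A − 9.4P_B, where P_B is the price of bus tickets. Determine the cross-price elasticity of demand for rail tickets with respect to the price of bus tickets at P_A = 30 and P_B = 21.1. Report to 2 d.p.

At P_A = 30 and P_B = 21.1: Q_A = 1458.66.
∂Q_A/∂P_B = -9.4.
ε = (∂Q_A/∂P_B)(P_B/Q_A) = -9.4 × (21.1/1458.66) ≈ -0.14.
Since ε < 0, rail tickets and bus tickets are complements.

-0.14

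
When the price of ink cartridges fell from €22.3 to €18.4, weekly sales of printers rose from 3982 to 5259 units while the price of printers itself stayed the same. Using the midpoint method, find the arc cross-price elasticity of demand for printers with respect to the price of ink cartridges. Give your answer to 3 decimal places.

ΔQ_A = 5259 − 3982 = 1277; ΔP_B = 18.4 − 22.3 = -3.9.
Midpoints: Q̄_A = 4620.5, P̄_B = 20.35.
ε = (ΔQ_A/Q̄_A)/(ΔP_B/P̄_B) = (1277/4620.5)/(-3.9/20.35) ≈ -1.442.

-1.442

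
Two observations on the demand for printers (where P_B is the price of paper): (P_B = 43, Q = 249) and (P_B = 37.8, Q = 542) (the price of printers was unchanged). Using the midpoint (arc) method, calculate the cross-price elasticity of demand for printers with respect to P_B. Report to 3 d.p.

-5.756

ΔQ_A = 542 − 249 = 293; ΔP_B = 37.8 − 43 = -5.2.
Midpoints: Q̄_A = 395.5, P̄_B = 40.40.
ε = (ΔQ_A/Q̄_A)/(ΔP_B/P̄_B) = (293/395.5)/(-5.2/40.40) ≈ -5.756.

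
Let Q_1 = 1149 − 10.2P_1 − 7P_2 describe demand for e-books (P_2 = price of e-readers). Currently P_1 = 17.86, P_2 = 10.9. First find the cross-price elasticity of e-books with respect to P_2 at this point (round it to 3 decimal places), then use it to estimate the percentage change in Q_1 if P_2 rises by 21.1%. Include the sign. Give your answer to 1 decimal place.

-1.8%

At P_1 = 17.86, P_2 = 10.9: Q_1 = 890.528.
∂Q_1/∂P_2 = -7.
ε = (∂Q_1/∂P_2)(P_2/Q_1) = -7.0000 × 10.9/890.528 ≈ -0.086.
%ΔQ_1 ≈ ε × %ΔP_2 = -0.086 × (21.1%) = -1.8%.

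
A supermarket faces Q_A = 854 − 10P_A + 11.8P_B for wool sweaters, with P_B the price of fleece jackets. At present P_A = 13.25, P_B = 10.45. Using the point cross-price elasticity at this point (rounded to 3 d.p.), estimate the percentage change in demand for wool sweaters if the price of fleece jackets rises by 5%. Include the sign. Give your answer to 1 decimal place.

At P_A = 13.25, P_B = 10.45: Q_A = 844.81.
∂Q_A/∂P_B = 11.8.
ε = (∂Q_A/∂P_B)(P_B/Q_A) = 11.8000 × 10.45/844.81 ≈ 0.146.
%ΔQ_A ≈ ε × %ΔP_B = 0.146 × (5%) = 0.7%.

0.7%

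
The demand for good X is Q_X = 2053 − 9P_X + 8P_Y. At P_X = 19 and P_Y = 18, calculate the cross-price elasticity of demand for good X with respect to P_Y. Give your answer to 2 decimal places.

0.07

At P_X = 19 and P_Y = 18: Q_X = 2026.
∂Q_X/∂P_Y = 8.
ε = (∂Q_X/∂P_Y)(P_Y/Q_X) = 8 × (18/2026) ≈ 0.07.
Since ε > 0, good X and good Y are substitutes.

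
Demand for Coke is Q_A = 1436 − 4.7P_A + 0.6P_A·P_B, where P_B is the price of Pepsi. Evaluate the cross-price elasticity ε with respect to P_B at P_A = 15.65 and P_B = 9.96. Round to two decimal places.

At P_A = 15.65 and P_B = 9.96: Q_A = 1455.969.
∂Q_A/∂P_B = 0.6P_A = 0.6(15.65) = 9.3900.
ε = (∂Q_A/∂P_B)(P_B/Q_A) = 9.3900 × (9.96/1455.969) ≈ 0.06.
ε > 0: substitutes.

0.06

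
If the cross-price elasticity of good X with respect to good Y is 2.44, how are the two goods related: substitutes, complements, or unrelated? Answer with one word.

ε = 2.44 > 0, so a higher price of good Y raises demand for good X: substitutes.

substitutes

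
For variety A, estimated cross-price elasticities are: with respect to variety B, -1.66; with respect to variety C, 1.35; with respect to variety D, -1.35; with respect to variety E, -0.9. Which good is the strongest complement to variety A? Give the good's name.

Complements have ε < 0. The most negative value is -1.66 (variety B).

variety B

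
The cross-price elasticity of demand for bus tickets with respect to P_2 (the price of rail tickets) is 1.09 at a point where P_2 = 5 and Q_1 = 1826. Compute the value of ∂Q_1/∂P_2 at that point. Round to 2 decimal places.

398.07

ε = (∂Q_1/∂P_2)·(P_2/Q_1) ⇒ ∂Q_1/∂P_2 = ε·Q_1/P_2 = 1.09 × 1826/5 ≈ 398.07.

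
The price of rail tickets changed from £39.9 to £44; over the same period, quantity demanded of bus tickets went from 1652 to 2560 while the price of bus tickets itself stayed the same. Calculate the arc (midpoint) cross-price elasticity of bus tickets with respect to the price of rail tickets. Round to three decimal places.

4.411

ΔQ_A = 2560 − 1652 = 908; ΔP_B = 44 − 39.9 = 4.1.
Midpoints: Q̄_A = 2106.0, P̄_B = 41.95.
ε = (ΔQ_A/Q̄_A)/(ΔP_B/P̄_B) = (908/2106.0)/(4.1/41.95) ≈ 4.411.
ε > 0: bus tickets and rail tickets are substitutes.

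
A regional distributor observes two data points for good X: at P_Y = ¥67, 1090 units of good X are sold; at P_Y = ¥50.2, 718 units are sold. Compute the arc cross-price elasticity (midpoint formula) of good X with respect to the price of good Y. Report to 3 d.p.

1.435

ΔQ_X = 718 − 1090 = -372; ΔP_Y = 50.2 − 67 = -16.8.
Midpoints: Q̄_X = 904.0, P̄_Y = 58.60.
ε = (ΔQ_X/Q̄_X)/(ΔP_Y/P̄_Y) = (-372/904.0)/(-16.8/58.60) ≈ 1.435.
ε > 0: good X and good Y are substitutes.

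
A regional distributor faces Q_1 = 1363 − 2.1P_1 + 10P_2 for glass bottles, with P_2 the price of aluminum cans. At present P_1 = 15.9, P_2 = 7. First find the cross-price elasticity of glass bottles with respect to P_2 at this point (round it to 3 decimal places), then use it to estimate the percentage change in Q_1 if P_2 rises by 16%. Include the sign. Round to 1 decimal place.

0.8%

At P_1 = 15.9, P_2 = 7: Q_1 = 1399.61.
∂Q_1/∂P_2 = 10.
ε = (∂Q_1/∂P_2)(P_2/Q_1) = 10.0000 × 7/1399.61 ≈ 0.050.
%ΔQ_1 ≈ ε × %ΔP_2 = 0.050 × (16%) = 0.8%.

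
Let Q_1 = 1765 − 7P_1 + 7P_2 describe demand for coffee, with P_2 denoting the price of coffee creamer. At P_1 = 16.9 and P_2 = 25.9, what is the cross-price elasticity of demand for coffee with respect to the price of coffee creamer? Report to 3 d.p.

At P_1 = 16.9 and P_2 = 25.9: Q_1 = 1828.
∂Q_1/∂P_2 = 7.
ε = (∂Q_1/∂P_2)(P_2/Q_1) = 7 × (25.9/1828) ≈ 0.099.
Since ε > 0, coffee and coffee creamer are substitutes.

0.099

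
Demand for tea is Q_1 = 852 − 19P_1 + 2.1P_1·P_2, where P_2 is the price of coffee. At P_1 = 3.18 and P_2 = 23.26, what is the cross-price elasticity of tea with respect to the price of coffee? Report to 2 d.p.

At P_1 = 3.18 and P_2 = 23.26: Q_1 = 946.910.
∂Q_1/∂P_2 = 2.1P_1 = 2.1(3.18) = 6.6780.
ε = (∂Q_1/∂P_2)(P_2/Q_1) = 6.6780 × (23.26/946.910) ≈ 0.16.

0.16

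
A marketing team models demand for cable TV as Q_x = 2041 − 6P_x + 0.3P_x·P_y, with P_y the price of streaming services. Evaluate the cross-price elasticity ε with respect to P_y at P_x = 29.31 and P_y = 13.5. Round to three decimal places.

0.060

At P_x = 29.31 and P_y = 13.5: Q_x = 1983.846.
∂Q_x/∂P_y = 0.3P_x = 0.3(29.31) = 8.7930.
ε = (∂Q_x/∂P_y)(P_y/Q_x) = 8.7930 × (13.5/1983.846) ≈ 0.060.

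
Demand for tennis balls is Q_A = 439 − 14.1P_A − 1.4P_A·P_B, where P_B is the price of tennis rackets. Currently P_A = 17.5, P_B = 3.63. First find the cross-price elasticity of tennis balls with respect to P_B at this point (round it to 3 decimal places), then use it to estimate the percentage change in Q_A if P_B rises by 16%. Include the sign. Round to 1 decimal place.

-13.8%

At P_A = 17.5, P_B = 3.63: Q_A = 103.315.
∂Q_A/∂P_B = -1.4P_A = -24.5000.
ε = (∂Q_A/∂P_B)(P_B/Q_A) = -24.5000 × 3.63/103.315 ≈ -0.861.
%ΔQ_A ≈ ε × %ΔP_B = -0.861 × (16%) = -13.8%.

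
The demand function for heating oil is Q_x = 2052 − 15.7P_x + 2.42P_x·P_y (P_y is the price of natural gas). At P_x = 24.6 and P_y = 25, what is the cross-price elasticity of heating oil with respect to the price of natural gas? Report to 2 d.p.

At P_x = 24.6 and P_y = 25: Q_x = 3154.08.
∂Q_x/∂P_y = 2.42P_x = 2.42(24.6) = 59.5320.
ε = (∂Q_x/∂P_y)(P_y/Q_x) = 59.5320 × (25/3154.08) ≈ 0.47.

0.47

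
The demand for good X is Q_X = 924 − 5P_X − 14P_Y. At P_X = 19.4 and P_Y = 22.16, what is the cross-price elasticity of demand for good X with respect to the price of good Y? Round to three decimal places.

At P_X = 19.4 and P_Y = 22.16: Q_X = 516.76.
∂Q_X/∂P_Y = -14.
ε = (∂Q_X/∂P_Y)(P_Y/Q_X) = -14 × (22.16/516.76) ≈ -0.600.

-0.600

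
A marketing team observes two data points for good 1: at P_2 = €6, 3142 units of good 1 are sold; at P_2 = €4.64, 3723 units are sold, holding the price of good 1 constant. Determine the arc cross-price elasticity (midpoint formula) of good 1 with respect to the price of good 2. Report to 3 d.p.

ΔQ_1 = 3723 − 3142 = 581; ΔP_2 = 4.64 − 6 = -1.36.
Midpoints: Q̄_1 = 3432.5, P̄_2 = 5.32.
ε = (ΔQ_1/Q̄_1)/(ΔP_2/P̄_2) = (581/3432.5)/(-1.36/5.32) ≈ -0.662.
ε < 0: good 1 and good 2 are complements.

-0.662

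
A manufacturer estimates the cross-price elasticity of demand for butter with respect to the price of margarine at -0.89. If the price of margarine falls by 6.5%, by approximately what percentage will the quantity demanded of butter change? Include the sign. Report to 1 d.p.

%ΔQ ≈ ε × %ΔP of margarine = -0.89 × (-6.5%) = 5.8%.
Demand for butter rises by about 5.8%.

5.8%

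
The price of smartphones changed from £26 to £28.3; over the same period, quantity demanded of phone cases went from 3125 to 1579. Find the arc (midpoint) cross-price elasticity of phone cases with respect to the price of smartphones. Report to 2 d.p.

-7.76

ΔQ_A = 1579 − 3125 = -1546; ΔP_B = 28.3 − 26 = 2.3.
Midpoints: Q̄_A = 2352.0, P̄_B = 27.15.
ε = (ΔQ_A/Q̄_A)/(ΔP_B/P̄_B) = (-1546/2352.0)/(2.3/27.15) ≈ -7.76.
ε < 0: phone cases and smartphones are complements.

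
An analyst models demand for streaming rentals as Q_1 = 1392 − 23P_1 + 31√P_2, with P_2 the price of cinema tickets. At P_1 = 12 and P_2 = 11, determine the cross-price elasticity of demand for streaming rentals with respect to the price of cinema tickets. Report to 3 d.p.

0.042

At P_1 = 12 and P_2 = 11: Q_1 = 1218.815.
∂Q_1/∂P_2 = 31/(2√P_2) = 31/(2√11) = 4.6734.
ε = (∂Q_1/∂P_2)(P_2/Q_1) = 4.6734 × (11/1218.815) ≈ 0.042.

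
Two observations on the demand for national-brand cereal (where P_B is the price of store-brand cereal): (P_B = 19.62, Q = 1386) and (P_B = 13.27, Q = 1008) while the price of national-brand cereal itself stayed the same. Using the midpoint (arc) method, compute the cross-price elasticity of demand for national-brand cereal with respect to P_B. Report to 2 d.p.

ΔQ_A = 1008 − 1386 = -378; ΔP_B = 13.27 − 19.62 = -6.35.
Midpoints: Q̄_A = 1197.0, P̄_B = 16.45.
ε = (ΔQ_A/Q̄_A)/(ΔP_B/P̄_B) = (-378/1197.0)/(-6.35/16.45) ≈ 0.82.

0.82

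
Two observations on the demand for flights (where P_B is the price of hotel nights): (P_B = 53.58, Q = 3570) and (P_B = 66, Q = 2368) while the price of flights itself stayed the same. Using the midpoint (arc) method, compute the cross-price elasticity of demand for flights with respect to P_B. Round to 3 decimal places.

ΔQ_A = 2368 − 3570 = -1202; ΔP_B = 66 − 53.58 = 12.42.
Midpoints: Q̄_A = 2969.0, P̄_B = 59.79.
ε = (ΔQ_A/Q̄_A)/(ΔP_B/P̄_B) = (-1202/2969.0)/(12.42/59.79) ≈ -1.949.
ε < 0: flights and hotel nights are complements.

-1.949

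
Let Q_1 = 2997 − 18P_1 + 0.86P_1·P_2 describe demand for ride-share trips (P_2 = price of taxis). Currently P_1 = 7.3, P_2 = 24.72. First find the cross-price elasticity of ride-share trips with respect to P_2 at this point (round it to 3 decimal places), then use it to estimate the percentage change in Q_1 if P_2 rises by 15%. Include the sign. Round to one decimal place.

At P_1 = 7.3, P_2 = 24.72: Q_1 = 3020.792.
∂Q_1/∂P_2 = 0.86P_1 = 6.2780.
ε = (∂Q_1/∂P_2)(P_2/Q_1) = 6.2780 × 24.72/3020.792 ≈ 0.051.
%ΔQ_1 ≈ ε × %ΔP_2 = 0.051 × (15%) = 0.8%.

0.8%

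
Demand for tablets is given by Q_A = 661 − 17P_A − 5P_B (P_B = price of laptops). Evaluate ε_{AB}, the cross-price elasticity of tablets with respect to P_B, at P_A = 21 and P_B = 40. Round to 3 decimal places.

-1.923

At P_A = 21 and P_B = 40: Q_A = 104.
∂Q_A/∂P_B = -5.
ε = (∂Q_A/∂P_B)(P_B/Q_A) = -5 × (40/104) ≈ -1.923.
Since ε < 0, tablets and laptops are complements.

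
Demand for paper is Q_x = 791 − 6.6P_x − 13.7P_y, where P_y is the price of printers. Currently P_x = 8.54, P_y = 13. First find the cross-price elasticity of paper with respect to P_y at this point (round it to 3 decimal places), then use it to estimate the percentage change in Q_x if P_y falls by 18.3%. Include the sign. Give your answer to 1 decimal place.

At P_x = 8.54, P_y = 13: Q_x = 556.536.
∂Q_x/∂P_y = -13.7.
ε = (∂Q_x/∂P_y)(P_y/Q_x) = -13.7000 × 13/556.536 ≈ -0.320.
%ΔQ_x ≈ ε × %ΔP_y = -0.320 × (-18.3%) = 5.9%.

5.9%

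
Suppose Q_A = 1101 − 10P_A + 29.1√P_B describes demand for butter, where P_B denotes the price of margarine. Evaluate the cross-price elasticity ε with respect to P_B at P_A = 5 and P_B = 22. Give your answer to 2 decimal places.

0.06

At P_A = 5 and P_B = 22: Q_A = 1187.491.
∂Q_A/∂P_B = 29.1/(2√P_B) = 29.1/(2√22) = 3.1021.
ε = (∂Q_A/∂P_B)(P_B/Q_A) = 3.1021 × (22/1187.491) ≈ 0.06.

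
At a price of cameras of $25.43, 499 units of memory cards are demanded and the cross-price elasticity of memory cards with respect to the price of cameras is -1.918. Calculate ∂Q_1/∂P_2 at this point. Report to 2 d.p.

-37.64

ε = (∂Q_1/∂P_2)·(P_2/Q_1) ⇒ ∂Q_1/∂P_2 = ε·Q_1/P_2 = -1.918 × 499/25.43 ≈ -37.64.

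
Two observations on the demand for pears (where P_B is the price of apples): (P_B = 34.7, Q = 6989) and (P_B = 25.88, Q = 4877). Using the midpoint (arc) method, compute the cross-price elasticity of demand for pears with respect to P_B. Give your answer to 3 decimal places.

1.223

ΔQ_A = 4877 − 6989 = -2112; ΔP_B = 25.88 − 34.7 = -8.82.
Midpoints: Q̄_A = 5933.0, P̄_B = 30.29.
ε = (ΔQ_A/Q̄_A)/(ΔP_B/P̄_B) = (-2112/5933.0)/(-8.82/30.29) ≈ 1.223.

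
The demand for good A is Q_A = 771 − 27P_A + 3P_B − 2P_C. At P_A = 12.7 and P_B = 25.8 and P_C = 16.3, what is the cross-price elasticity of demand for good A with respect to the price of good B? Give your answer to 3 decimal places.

At P_A = 12.7 and P_B = 25.8 and P_C = 16.3: Q_A = 472.9.
∂Q_A/∂P_B = 3.
ε = (∂Q_A/∂P_B)(P_B/Q_A) = 3 × (25.8/472.9) ≈ 0.164.

0.164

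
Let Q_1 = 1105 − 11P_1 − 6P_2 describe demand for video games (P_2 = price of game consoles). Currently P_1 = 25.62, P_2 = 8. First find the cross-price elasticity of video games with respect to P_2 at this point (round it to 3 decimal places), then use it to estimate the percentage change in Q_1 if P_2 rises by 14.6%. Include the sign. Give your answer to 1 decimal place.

At P_1 = 25.62, P_2 = 8: Q_1 = 775.18.
∂Q_1/∂P_2 = -6.
ε = (∂Q_1/∂P_2)(P_2/Q_1) = -6.0000 × 8/775.18 ≈ -0.062.
%ΔQ_1 ≈ ε × %ΔP_2 = -0.062 × (14.6%) = -0.9%.

-0.9%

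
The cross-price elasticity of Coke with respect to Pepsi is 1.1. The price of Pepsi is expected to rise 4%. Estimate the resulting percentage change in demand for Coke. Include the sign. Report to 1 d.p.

4.4%

%ΔQ ≈ ε × %ΔP of Pepsi = 1.1 × (4%) = 4.4%.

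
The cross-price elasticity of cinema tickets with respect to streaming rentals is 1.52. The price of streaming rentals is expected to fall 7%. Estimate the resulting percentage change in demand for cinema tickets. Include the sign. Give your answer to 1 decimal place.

-10.6%

%ΔQ ≈ ε × %ΔP of streaming rentals = 1.52 × (-7%) = -10.6%.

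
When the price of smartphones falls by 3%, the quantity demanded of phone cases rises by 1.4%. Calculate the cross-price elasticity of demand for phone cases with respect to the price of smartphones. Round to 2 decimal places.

-0.47

ε = (%ΔQ of phone cases) / (%ΔP of smartphones) = (1.4%) / (-3%) ≈ -0.47.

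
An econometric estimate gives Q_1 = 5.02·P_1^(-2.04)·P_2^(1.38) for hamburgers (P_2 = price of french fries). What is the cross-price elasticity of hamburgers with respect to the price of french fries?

In a log-linear (constant-elasticity) demand function, the coefficient on the exponent of P_2 is the cross-price elasticity.
ε = 1.38. Positive, so hamburgers and french fries are substitutes.

1.38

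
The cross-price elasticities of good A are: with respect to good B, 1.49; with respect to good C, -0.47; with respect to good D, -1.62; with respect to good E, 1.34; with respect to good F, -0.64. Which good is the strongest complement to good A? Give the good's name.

Complements have ε < 0. The most negative value is -1.62 (good D).

good D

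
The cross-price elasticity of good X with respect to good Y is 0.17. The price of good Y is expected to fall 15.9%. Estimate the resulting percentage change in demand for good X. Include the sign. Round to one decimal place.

-2.7%

%ΔQ ≈ ε × %ΔP of good Y = 0.17 × (-15.9%) = -2.7%.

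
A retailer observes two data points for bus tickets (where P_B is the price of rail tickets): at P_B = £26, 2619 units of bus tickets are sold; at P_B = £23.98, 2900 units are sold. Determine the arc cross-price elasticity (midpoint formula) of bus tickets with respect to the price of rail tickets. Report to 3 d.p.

ΔQ_A = 2900 − 2619 = 281; ΔP_B = 23.98 − 26 = -2.02.
Midpoints: Q̄_A = 2759.5, P̄_B = 24.99.
ε = (ΔQ_A/Q̄_A)/(ΔP_B/P̄_B) = (281/2759.5)/(-2.02/24.99) ≈ -1.260.
ε < 0: bus tickets and rail tickets are complements.

-1.260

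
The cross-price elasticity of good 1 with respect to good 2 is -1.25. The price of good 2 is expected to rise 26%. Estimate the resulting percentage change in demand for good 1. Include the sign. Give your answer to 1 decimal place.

-32.5%

%ΔQ ≈ ε × %ΔP of good 2 = -1.25 × (26%) = -32.5%.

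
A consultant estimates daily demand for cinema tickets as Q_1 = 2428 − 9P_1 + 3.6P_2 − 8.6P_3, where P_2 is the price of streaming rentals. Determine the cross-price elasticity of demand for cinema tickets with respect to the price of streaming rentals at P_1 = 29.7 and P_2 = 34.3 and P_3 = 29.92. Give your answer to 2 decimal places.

0.06

At P_1 = 29.7 and P_2 = 34.3 and P_3 = 29.92: Q_1 = 2026.868.
∂Q_1/∂P_2 = 3.6.
ε = (∂Q_1/∂P_2)(P_2/Q_1) = 3.6 × (34.3/2026.868) ≈ 0.06.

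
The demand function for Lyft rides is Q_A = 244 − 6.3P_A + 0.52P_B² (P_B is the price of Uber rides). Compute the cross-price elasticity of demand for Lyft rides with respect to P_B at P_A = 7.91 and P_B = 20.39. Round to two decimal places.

At P_A = 7.91 and P_B = 20.39: Q_A = 410.358.
∂Q_A/∂P_B = 1.04P_B = 1.04(20.39) = 21.2056.
ε = (∂Q_A/∂P_B)(P_B/Q_A) = 21.2056 × (20.39/410.358) ≈ 1.05.

1.05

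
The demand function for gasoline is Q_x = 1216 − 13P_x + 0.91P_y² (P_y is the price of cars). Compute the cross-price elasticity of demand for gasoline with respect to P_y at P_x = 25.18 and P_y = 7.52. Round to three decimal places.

At P_x = 25.18 and P_y = 7.52: Q_x = 940.121.
∂Q_x/∂P_y = 1.82P_y = 1.82(7.52) = 13.6864.
ε = (∂Q_x/∂P_y)(P_y/Q_x) = 13.6864 × (7.52/940.121) ≈ 0.109.
ε > 0: substitutes.

0.109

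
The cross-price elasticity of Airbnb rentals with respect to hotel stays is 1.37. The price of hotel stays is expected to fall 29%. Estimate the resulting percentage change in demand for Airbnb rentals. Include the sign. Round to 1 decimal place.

%ΔQ ≈ ε × %ΔP of hotel stays = 1.37 × (-29%) = -39.7%.

-39.7%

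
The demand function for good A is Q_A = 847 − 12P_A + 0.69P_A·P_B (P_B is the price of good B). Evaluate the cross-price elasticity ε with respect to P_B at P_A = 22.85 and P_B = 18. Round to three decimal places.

At P_A = 22.85 and P_B = 18: Q_A = 856.597.
∂Q_A/∂P_B = 0.69P_A = 0.69(22.85) = 15.7665.
ε = (∂Q_A/∂P_B)(P_B/Q_A) = 15.7665 × (18/856.597) ≈ 0.331.
ε > 0: substitutes.

0.331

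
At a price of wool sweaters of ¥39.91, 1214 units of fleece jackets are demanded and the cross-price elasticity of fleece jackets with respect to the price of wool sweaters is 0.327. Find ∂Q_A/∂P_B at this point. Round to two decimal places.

9.95

ε = (∂Q_A/∂P_B)·(P_B/Q_A) ⇒ ∂Q_A/∂P_B = ε·Q_A/P_B = 0.327 × 1214/39.91 ≈ 9.95.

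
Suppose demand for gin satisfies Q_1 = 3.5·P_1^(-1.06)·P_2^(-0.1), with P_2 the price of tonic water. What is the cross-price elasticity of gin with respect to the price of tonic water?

-0.10

In a log-linear (constant-elasticity) demand function, the coefficient on the exponent of P_2 is the cross-price elasticity.
ε = -0.10. Negative, so gin and tonic water are complements.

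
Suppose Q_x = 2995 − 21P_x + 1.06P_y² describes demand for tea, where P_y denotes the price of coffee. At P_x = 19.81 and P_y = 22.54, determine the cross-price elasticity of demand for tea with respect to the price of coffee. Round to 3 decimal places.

0.345

At P_x = 19.81 and P_y = 22.54: Q_x = 3117.525.
∂Q_x/∂P_y = 2.12P_y = 2.12(22.54) = 47.7848.
ε = (∂Q_x/∂P_y)(P_y/Q_x) = 47.7848 × (22.54/3117.525) ≈ 0.345.
ε > 0: substitutes.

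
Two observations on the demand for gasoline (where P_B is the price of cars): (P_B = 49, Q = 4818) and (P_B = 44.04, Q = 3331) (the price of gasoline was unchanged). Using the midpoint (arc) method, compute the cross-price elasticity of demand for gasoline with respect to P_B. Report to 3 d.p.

ΔQ_A = 3331 − 4818 = -1487; ΔP_B = 44.04 − 49 = -4.96.
Midpoints: Q̄_A = 4074.5, P̄_B = 46.52.
ε = (ΔQ_A/Q̄_A)/(ΔP_B/P̄_B) = (-1487/4074.5)/(-4.96/46.52) ≈ 3.423.
ε > 0: gasoline and cars are substitutes.

3.423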